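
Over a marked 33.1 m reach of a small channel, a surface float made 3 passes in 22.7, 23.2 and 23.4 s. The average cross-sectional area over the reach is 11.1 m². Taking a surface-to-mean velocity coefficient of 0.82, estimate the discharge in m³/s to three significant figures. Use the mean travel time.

t̄ = (22.7 + 23.2 + 23.4) / 3 = 23.1 s
v_surface = L / t̄ = 33.1 / 23.1 = 1.433 m/s
v_mean = 0.82 × 1.433 = 1.175 m/s
Q = A × v_mean = 11.1 × 1.175 = 13.04 m³/s

13.0 m³/s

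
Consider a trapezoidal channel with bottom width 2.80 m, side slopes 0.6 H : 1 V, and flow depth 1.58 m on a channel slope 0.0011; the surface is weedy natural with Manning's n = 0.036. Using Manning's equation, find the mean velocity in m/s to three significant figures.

A = (b + z·y)·y = (2.80 + 0.6×1.58)×1.58 = 5.922 m²
P = b + 2y√(1+z²) = 2.80 + 2×1.58×√(1+0.6²) = 6.485 m
R = A/P = 5.922/6.485 = 0.9131 m
Q = (1/n)·A·R^(2/3)·S^(1/2) = (1/0.036) × 5.922 × 0.9131^(2/3) × 0.0011^(1/2) = 5.135 m³/s
V = Q/A = 5.135/5.922 = 0.8671 m/s

0.867 m/s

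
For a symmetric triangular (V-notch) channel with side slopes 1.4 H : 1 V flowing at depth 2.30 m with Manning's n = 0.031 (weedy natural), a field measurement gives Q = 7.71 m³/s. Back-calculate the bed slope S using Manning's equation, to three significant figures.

A = z·y² = 1.4×2.30² = 7.406 m²
P = 2y√(1+z²) = 2×2.30×√(1+1.4²) = 7.914 m
R = A/P = 7.406/7.914 = 0.9358 m
S = (Q·n / (1·A·R^(2/3)))² = (7.71×0.031 / (1×7.406×0.9567))² = 0.001138

0.00114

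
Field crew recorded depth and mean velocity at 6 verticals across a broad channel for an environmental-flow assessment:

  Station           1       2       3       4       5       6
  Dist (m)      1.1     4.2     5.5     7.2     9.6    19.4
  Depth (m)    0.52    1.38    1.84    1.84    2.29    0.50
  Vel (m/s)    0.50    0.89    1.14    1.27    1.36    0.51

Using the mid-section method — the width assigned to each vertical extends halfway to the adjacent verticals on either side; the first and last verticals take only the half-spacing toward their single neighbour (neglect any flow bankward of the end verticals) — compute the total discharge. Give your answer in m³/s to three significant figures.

31.3 m³/s

w_1 = (4.2 − 1.1)/2 = 1.55 m; q_1 = 0.50 × 0.52 × 1.55 = 0.4030 m³/s
w_2 = (5.5 − 1.1)/2 = 2.2 m; q_2 = 0.89 × 1.38 × 2.2 = 2.702 m³/s
w_3 = (7.2 − 4.2)/2 = 1.5 m; q_3 = 1.14 × 1.84 × 1.5 = 3.146 m³/s
w_4 = (9.6 − 5.5)/2 = 2.05 m; q_4 = 1.27 × 1.84 × 2.05 = 4.790 m³/s
w_5 = (19.4 − 7.2)/2 = 6.1 m; q_5 = 1.36 × 2.29 × 6.1 = 19.00 m³/s
w_6 = (19.4 − 9.6)/2 = 4.9 m; q_6 = 0.51 × 0.50 × 4.9 = 1.250 m³/s
Q = Σ qᵢ = 31.29 m³/s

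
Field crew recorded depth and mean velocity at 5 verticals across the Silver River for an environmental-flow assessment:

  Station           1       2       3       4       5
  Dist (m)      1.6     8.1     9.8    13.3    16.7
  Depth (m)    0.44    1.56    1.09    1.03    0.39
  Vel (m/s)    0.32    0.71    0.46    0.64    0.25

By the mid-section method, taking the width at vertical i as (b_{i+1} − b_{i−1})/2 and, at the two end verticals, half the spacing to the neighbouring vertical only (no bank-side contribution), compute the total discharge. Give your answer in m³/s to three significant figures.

8.74 m³/s

w_1 = (8.1 − 1.6)/2 = 3.25 m; q_1 = 0.32 × 0.44 × 3.25 = 0.4576 m³/s
w_2 = (9.8 − 1.6)/2 = 4.1 m; q_2 = 0.71 × 1.56 × 4.1 = 4.541 m³/s
w_3 = (13.3 − 8.1)/2 = 2.6 m; q_3 = 0.46 × 1.09 × 2.6 = 1.304 m³/s
w_4 = (16.7 − 9.8)/2 = 3.45 m; q_4 = 0.64 × 1.03 × 3.45 = 2.274 m³/s
w_5 = (16.7 − 13.3)/2 = 1.7 m; q_5 = 0.25 × 0.39 × 1.7 = 0.1658 m³/s
Q = Σ qᵢ = 8.742 m³/s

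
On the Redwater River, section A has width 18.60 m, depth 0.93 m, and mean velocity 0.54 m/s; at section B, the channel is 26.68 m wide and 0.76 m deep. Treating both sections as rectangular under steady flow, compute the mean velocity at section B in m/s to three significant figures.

Q = A₁V₁ = (18.60×0.93) × 0.54 = 9.341 m³/s
A₂ = 26.68 × 0.76 = 20.28 m²
V₂ = Q/A₂ = 9.341/20.28 = 0.4607 m/s

0.461 m/s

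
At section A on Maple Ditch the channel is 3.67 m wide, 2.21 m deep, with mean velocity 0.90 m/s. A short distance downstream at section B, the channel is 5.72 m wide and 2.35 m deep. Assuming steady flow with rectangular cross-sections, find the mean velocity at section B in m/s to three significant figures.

Q = A₁V₁ = (3.67×2.21) × 0.90 = 7.300 m³/s
A₂ = 5.72 × 2.35 = 13.44 m²
V₂ = Q/A₂ = 7.300/13.44 = 0.5430 m/s

0.543 m/s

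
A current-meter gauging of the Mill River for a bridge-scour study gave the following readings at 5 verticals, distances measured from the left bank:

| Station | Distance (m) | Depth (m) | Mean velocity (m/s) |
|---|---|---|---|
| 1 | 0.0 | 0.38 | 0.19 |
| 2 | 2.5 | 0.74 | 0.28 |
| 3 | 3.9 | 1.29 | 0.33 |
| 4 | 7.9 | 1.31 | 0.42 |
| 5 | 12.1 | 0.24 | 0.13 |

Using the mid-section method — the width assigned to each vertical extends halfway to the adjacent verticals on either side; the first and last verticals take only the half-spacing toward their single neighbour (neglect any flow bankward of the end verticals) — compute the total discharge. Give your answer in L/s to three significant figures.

w_1 = (2.5 − 0.0)/2 = 1.25 m; q_1 = 0.19 × 0.38 × 1.25 = 0.09025 m³/s
w_2 = (3.9 − 0.0)/2 = 1.95 m; q_2 = 0.28 × 0.74 × 1.95 = 0.4040 m³/s
w_3 = (7.9 − 2.5)/2 = 2.7 m; q_3 = 0.33 × 1.29 × 2.7 = 1.149 m³/s
w_4 = (12.1 − 3.9)/2 = 4.1 m; q_4 = 0.42 × 1.31 × 4.1 = 2.256 m³/s
w_5 = (12.1 − 7.9)/2 = 2.1 m; q_5 = 0.13 × 0.24 × 2.1 = 0.06552 m³/s
Q = Σ qᵢ = 3.965 m³/s
= 3.965 × 1000 = 3965 L/s

3970 L/s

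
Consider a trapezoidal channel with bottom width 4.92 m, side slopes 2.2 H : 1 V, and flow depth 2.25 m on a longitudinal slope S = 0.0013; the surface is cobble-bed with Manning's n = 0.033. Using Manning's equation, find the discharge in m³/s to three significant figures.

A = (b + z·y)·y = (4.92 + 2.2×2.25)×2.25 = 22.21 m²
P = b + 2y√(1+z²) = 4.92 + 2×2.25×√(1+2.2²) = 15.79 m
R = A/P = 22.21/15.79 = 1.406 m
Q = (1/n)·A·R^(2/3)·S^(1/2) = (1/0.033) × 22.21 × 1.406^(2/3) × 0.0013^(1/2) = 30.45 m³/s

30.5 m³/s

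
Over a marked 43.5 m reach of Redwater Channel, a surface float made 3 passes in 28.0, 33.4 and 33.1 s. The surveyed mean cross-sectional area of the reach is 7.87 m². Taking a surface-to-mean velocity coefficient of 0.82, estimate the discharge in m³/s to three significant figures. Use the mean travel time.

t̄ = (28.0 + 33.4 + 33.1) / 3 = 31.5 s
v_surface = L / t̄ = 43.5 / 31.5 = 1.381 m/s
v_mean = 0.82 × 1.381 = 1.132 m/s
Q = A × v_mean = 7.87 × 1.132 = 8.912 m³/s

8.91 m³/s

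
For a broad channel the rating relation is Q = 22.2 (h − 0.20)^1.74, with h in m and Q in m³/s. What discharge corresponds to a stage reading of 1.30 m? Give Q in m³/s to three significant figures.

26.2 m³/s

Q = 22.2 × (1.30 − 0.20)^1.74 = 22.2 × 1.1^1.74 = 26.20 m³/s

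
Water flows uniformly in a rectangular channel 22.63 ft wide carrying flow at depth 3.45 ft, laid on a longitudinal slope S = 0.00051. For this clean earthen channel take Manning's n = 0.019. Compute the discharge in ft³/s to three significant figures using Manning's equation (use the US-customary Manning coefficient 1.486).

A = b·y = 22.63 × 3.45 = 78.07 ft²
P = b + 2y = 22.63 + 2×3.45 = 29.53 ft
R = A/P = 78.07/29.53 = 2.644 ft
Q = (1.486/n)·A·R^(2/3)·S^(1/2) = (1.486/0.019) × 78.07 × 2.644^(2/3) × 0.00051^(1/2) = 263.7 ft³/s

264 ft³/s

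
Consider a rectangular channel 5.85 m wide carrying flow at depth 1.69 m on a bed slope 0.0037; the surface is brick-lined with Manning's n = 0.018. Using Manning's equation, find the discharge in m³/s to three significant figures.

35.0 m³/s

A = b·y = 5.85 × 1.69 = 9.887 m²
P = b + 2y = 5.85 + 2×1.69 = 9.230 m
R = A/P = 9.887/9.230 = 1.071 m
Q = (1/n)·A·R^(2/3)·S^(1/2) = (1/0.018) × 9.887 × 1.071^(2/3) × 0.0037^(1/2) = 34.98 m³/s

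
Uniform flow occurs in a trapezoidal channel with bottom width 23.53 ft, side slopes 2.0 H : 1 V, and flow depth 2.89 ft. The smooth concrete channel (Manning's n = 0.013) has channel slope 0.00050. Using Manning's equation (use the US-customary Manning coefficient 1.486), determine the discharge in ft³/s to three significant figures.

A = (b + z·y)·y = (23.53 + 2.0×2.89)×2.89 = 84.71 ft²
P = b + 2y√(1+z²) = 23.53 + 2×2.89×√(1+2.0²) = 36.45 ft
R = A/P = 84.71/36.45 = 2.324 ft
Q = (1.486/n)·A·R^(2/3)·S^(1/2) = (1.486/0.013) × 84.71 × 2.324^(2/3) × 0.00050^(1/2) = 379.8 ft³/s

380 ft³/s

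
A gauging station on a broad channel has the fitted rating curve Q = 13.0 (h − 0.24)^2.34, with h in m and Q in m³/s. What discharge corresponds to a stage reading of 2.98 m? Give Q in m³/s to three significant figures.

137 m³/s

Q = 13.0 × (2.98 − 0.24)^2.34 = 13.0 × 2.74^2.34 = 137.5 m³/s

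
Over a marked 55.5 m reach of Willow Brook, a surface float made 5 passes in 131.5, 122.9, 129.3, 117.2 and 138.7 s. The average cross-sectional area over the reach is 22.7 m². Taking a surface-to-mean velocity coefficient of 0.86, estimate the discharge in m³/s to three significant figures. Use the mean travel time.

t̄ = (131.5 + 122.9 + 129.3 + 117.2 + 138.7) / 5 = 127.92 s
v_surface = L / t̄ = 55.5 / 127.92 = 0.4339 m/s
v_mean = 0.86 × 0.4339 = 0.3731 m/s
Q = A × v_mean = 22.7 × 0.3731 = 8.470 m³/s

8.47 m³/s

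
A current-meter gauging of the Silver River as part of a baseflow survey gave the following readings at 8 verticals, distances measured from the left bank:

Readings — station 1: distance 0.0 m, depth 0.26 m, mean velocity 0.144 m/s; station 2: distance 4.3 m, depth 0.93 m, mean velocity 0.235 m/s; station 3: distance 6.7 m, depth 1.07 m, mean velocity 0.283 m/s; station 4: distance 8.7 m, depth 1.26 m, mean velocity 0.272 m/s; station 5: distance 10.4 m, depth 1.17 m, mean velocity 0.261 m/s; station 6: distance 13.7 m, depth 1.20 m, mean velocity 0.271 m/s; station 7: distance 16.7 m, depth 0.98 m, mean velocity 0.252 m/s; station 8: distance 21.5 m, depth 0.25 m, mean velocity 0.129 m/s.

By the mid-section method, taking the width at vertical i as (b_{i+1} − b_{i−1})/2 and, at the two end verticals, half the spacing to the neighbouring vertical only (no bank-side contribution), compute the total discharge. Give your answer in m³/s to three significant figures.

4.94 m³/s

w_1 = (4.3 − 0.0)/2 = 2.15 m; q_1 = 0.144 × 0.26 × 2.15 = 0.08050 m³/s
w_2 = (6.7 − 0.0)/2 = 3.35 m; q_2 = 0.235 × 0.93 × 3.35 = 0.7321 m³/s
w_3 = (8.7 − 4.3)/2 = 2.2 m; q_3 = 0.283 × 1.07 × 2.2 = 0.6662 m³/s
w_4 = (10.4 − 6.7)/2 = 1.85 m; q_4 = 0.272 × 1.26 × 1.85 = 0.6340 m³/s
w_5 = (13.7 − 8.7)/2 = 2.5 m; q_5 = 0.261 × 1.17 × 2.5 = 0.7634 m³/s
w_6 = (16.7 − 10.4)/2 = 3.15 m; q_6 = 0.271 × 1.20 × 3.15 = 1.024 m³/s
w_7 = (21.5 − 13.7)/2 = 3.9 m; q_7 = 0.252 × 0.98 × 3.9 = 0.9631 m³/s
w_8 = (21.5 − 16.7)/2 = 2.4 m; q_8 = 0.129 × 0.25 × 2.4 = 0.07740 m³/s
Q = Σ qᵢ = 4.941 m³/s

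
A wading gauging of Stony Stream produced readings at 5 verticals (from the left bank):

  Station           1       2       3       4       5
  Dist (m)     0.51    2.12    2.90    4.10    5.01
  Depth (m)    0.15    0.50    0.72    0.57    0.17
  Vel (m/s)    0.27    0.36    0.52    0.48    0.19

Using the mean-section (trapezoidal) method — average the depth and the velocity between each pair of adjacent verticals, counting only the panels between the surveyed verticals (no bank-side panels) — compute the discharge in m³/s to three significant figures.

Panel 1-2: Δb = 1.61 m, d̄ = (0.15+0.50)/2 = 0.325, v̄ = (0.27+0.36)/2 = 0.315 → q = 1.61×0.325×0.315 = 0.1648 m³/s
Panel 2-3: Δb = 0.78 m, d̄ = (0.50+0.72)/2 = 0.61, v̄ = (0.36+0.52)/2 = 0.44 → q = 0.78×0.61×0.44 = 0.2094 m³/s
Panel 3-4: Δb = 1.2 m, d̄ = (0.72+0.57)/2 = 0.645, v̄ = (0.52+0.48)/2 = 0.5 → q = 1.2×0.645×0.5 = 0.3870 m³/s
Panel 4-5: Δb = 0.91 m, d̄ = (0.57+0.17)/2 = 0.37, v̄ = (0.48+0.19)/2 = 0.335 → q = 0.91×0.37×0.335 = 0.1128 m³/s
Q = Σ q = 0.8740 m³/s

0.874 m³/s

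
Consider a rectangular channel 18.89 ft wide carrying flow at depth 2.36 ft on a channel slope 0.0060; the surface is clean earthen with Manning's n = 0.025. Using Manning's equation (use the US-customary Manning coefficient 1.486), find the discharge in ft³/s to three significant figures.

A = b·y = 18.89 × 2.36 = 44.58 ft²
P = b + 2y = 18.89 + 2×2.36 = 23.61 ft
R = A/P = 44.58/23.61 = 1.888 ft
Q = (1.486/n)·A·R^(2/3)·S^(1/2) = (1.486/0.025) × 44.58 × 1.888^(2/3) × 0.0060^(1/2) = 313.6 ft³/s

314 ft³/s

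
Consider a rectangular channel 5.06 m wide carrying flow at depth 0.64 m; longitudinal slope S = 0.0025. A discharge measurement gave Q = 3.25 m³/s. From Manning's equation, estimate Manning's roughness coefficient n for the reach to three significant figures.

A = b·y = 5.06 × 0.64 = 3.238 m²
P = b + 2y = 5.06 + 2×0.64 = 6.340 m
R = A/P = 3.238/6.340 = 0.5108 m
n = (1/Q)·A·R^(2/3)·S^(1/2) = (1/3.25) × 3.238 × 0.6390 × 0.05000 = 0.03184

0.0318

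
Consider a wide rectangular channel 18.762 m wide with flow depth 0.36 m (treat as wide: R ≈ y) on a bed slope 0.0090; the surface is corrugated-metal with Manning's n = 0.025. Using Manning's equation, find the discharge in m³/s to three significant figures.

A = b·y = 18.762 × 0.36 = 6.754 m²
Wide channel: R ≈ y = 0.36 m
Q = (1/n)·A·R^(2/3)·S^(1/2) = (1/0.025) × 6.754 × 0.3600^(2/3) × 0.0090^(1/2) = 12.97 m³/s

13.0 m³/s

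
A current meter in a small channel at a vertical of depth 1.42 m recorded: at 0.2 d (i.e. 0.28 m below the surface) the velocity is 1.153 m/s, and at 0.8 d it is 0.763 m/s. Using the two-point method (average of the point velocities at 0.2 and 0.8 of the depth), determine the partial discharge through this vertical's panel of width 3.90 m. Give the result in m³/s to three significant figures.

5.31 m³/s

v̄ = (1.153 + 0.763) / 2 = 0.9580 m/s
q = v̄ × d × w = 0.9580 × 1.42 × 3.90 = 5.305 m³/s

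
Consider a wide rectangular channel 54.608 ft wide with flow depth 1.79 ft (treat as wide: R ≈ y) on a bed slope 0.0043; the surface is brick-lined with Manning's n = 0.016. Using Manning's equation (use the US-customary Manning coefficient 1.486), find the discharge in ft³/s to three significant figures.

A = b·y = 54.608 × 1.79 = 97.75 ft²
Wide channel: R ≈ y = 1.79 ft
Q = (1.486/n)·A·R^(2/3)·S^(1/2) = (1.486/0.016) × 97.75 × 1.790^(2/3) × 0.0043^(1/2) = 877.6 ft³/s

878 ft³/s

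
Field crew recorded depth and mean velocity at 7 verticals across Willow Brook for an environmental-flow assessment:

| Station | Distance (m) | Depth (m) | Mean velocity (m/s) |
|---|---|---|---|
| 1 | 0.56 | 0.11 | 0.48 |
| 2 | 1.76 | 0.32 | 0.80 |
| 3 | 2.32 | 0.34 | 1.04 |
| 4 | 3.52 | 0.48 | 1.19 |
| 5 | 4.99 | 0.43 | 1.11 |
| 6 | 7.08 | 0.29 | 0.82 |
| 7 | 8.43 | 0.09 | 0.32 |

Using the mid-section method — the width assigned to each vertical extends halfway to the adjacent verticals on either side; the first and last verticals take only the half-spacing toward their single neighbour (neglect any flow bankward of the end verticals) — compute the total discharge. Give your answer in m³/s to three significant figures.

w_1 = (1.76 − 0.56)/2 = 0.6 m; q_1 = 0.48 × 0.11 × 0.6 = 0.03168 m³/s
w_2 = (2.32 − 0.56)/2 = 0.88 m; q_2 = 0.80 × 0.32 × 0.88 = 0.2253 m³/s
w_3 = (3.52 − 1.76)/2 = 0.88 m; q_3 = 1.04 × 0.34 × 0.88 = 0.3112 m³/s
w_4 = (4.99 − 2.32)/2 = 1.335 m; q_4 = 1.19 × 0.48 × 1.335 = 0.7626 m³/s
w_5 = (7.08 − 3.52)/2 = 1.78 m; q_5 = 1.11 × 0.43 × 1.78 = 0.8496 m³/s
w_6 = (8.43 − 4.99)/2 = 1.72 m; q_6 = 0.82 × 0.29 × 1.72 = 0.4090 m³/s
w_7 = (8.43 − 7.08)/2 = 0.675 m; q_7 = 0.32 × 0.09 × 0.675 = 0.01944 m³/s
Q = Σ qᵢ = 2.609 m³/s

2.61 m³/s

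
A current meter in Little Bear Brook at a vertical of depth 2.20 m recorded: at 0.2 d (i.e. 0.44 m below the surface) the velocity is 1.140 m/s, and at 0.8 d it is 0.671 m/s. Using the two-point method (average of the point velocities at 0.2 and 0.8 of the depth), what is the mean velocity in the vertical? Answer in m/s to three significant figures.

0.906 m/s

v̄ = (1.140 + 0.671) / 2 = 0.9055 m/s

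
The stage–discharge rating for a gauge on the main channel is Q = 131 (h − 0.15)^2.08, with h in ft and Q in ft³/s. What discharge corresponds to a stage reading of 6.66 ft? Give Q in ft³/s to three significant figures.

6450 ft³/s

Q = 131 × (6.66 − 0.15)^2.08 = 131 × 6.51^2.08 = 6449 ft³/s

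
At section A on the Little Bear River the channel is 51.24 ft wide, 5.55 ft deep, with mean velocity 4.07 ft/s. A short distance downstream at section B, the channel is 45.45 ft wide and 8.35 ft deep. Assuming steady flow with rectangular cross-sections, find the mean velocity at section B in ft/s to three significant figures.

3.05 ft/s

Q = A₁V₁ = (51.24×5.55) × 4.07 = 1157 ft³/s
A₂ = 45.45 × 8.35 = 379.5 ft²
V₂ = Q/A₂ = 1157/379.5 = 3.050 ft/s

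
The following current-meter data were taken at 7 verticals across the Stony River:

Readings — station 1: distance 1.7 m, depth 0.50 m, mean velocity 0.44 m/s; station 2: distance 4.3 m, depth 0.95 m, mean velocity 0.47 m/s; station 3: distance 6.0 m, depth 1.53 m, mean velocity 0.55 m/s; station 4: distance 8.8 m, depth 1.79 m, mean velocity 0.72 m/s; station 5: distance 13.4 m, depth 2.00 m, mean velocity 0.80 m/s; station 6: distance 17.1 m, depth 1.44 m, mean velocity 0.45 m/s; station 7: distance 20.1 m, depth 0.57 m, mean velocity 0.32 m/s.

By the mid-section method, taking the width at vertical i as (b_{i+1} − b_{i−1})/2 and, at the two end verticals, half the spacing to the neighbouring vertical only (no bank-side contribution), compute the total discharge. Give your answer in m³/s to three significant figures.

17.0 m³/s

w_1 = (4.3 − 1.7)/2 = 1.3 m; q_1 = 0.44 × 0.50 × 1.3 = 0.2860 m³/s
w_2 = (6.0 − 1.7)/2 = 2.15 m; q_2 = 0.47 × 0.95 × 2.15 = 0.9600 m³/s
w_3 = (8.8 − 4.3)/2 = 2.25 m; q_3 = 0.55 × 1.53 × 2.25 = 1.893 m³/s
w_4 = (13.4 − 6.0)/2 = 3.7 m; q_4 = 0.72 × 1.79 × 3.7 = 4.769 m³/s
w_5 = (17.1 − 8.8)/2 = 4.15 m; q_5 = 0.80 × 2.00 × 4.15 = 6.640 m³/s
w_6 = (20.1 − 13.4)/2 = 3.35 m; q_6 = 0.45 × 1.44 × 3.35 = 2.171 m³/s
w_7 = (20.1 − 17.1)/2 = 1.5 m; q_7 = 0.32 × 0.57 × 1.5 = 0.2736 m³/s
Q = Σ qᵢ = 16.99 m³/s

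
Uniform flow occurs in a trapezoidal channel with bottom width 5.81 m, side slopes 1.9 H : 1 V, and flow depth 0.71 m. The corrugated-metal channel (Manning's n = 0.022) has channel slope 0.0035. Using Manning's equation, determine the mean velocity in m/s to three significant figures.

1.86 m/s

A = (b + z·y)·y = (5.81 + 1.9×0.71)×0.71 = 5.083 m²
P = b + 2y√(1+z²) = 5.81 + 2×0.71×√(1+1.9²) = 8.859 m
R = A/P = 5.083/8.859 = 0.5738 m
Q = (1/n)·A·R^(2/3)·S^(1/2) = (1/0.022) × 5.083 × 0.5738^(2/3) × 0.0035^(1/2) = 9.438 m³/s
V = Q/A = 9.438/5.083 = 1.857 m/s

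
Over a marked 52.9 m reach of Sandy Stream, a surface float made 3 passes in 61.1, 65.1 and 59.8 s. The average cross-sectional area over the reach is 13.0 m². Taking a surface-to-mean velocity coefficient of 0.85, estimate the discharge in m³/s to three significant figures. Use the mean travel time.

9.43 m³/s

t̄ = (61.1 + 65.1 + 59.8) / 3 = 62 s
v_surface = L / t̄ = 52.9 / 62 = 0.8532 m/s
v_mean = 0.85 × 0.8532 = 0.7252 m/s
Q = A × v_mean = 13.0 × 0.7252 = 9.428 m³/s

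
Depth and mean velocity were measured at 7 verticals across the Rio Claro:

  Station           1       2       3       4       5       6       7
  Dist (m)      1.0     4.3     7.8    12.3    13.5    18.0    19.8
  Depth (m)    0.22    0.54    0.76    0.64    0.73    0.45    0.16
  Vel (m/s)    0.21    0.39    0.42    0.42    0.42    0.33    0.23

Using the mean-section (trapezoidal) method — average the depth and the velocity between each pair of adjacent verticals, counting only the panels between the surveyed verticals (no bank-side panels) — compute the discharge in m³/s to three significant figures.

4.12 m³/s

Panel 1-2: Δb = 3.3 m, d̄ = (0.22+0.54)/2 = 0.38, v̄ = (0.21+0.39)/2 = 0.3 → q = 3.3×0.38×0.3 = 0.3762 m³/s
Panel 2-3: Δb = 3.5 m, d̄ = (0.54+0.76)/2 = 0.65, v̄ = (0.39+0.42)/2 = 0.405 → q = 3.5×0.65×0.405 = 0.9214 m³/s
Panel 3-4: Δb = 4.5 m, d̄ = (0.76+0.64)/2 = 0.7, v̄ = (0.42+0.42)/2 = 0.42 → q = 4.5×0.7×0.42 = 1.323 m³/s
Panel 4-5: Δb = 1.2 m, d̄ = (0.64+0.73)/2 = 0.685, v̄ = (0.42+0.42)/2 = 0.42 → q = 1.2×0.685×0.42 = 0.3452 m³/s
Panel 5-6: Δb = 4.5 m, d̄ = (0.73+0.45)/2 = 0.59, v̄ = (0.42+0.33)/2 = 0.375 → q = 4.5×0.59×0.375 = 0.9956 m³/s
Panel 6-7: Δb = 1.8 m, d̄ = (0.45+0.16)/2 = 0.305, v̄ = (0.33+0.23)/2 = 0.28 → q = 1.8×0.305×0.28 = 0.1537 m³/s
Q = Σ q = 4.115 m³/s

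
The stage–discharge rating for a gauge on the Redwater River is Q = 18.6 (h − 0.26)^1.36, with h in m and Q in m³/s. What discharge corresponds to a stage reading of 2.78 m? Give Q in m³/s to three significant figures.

Q = 18.6 × (2.78 − 0.26)^1.36 = 18.6 × 2.52^1.36 = 65.38 m³/s

65.4 m³/s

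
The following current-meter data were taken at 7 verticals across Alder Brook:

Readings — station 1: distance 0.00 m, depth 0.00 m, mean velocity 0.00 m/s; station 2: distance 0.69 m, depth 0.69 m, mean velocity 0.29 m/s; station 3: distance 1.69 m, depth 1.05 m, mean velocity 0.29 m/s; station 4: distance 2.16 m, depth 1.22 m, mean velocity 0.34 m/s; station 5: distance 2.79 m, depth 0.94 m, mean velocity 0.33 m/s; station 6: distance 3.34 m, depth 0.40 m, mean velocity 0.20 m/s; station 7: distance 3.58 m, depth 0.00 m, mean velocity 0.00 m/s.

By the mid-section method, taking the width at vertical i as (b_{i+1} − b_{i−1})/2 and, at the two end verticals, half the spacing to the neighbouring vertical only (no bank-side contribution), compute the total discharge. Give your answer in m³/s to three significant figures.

0.836 m³/s

w_2 = (1.69 − 0.00)/2 = 0.845 m; q_2 = 0.29 × 0.69 × 0.845 = 0.1691 m³/s
w_3 = (2.16 − 0.69)/2 = 0.735 m; q_3 = 0.29 × 1.05 × 0.735 = 0.2238 m³/s
w_4 = (2.79 − 1.69)/2 = 0.55 m; q_4 = 0.34 × 1.22 × 0.55 = 0.2281 m³/s
w_5 = (3.34 − 2.16)/2 = 0.59 m; q_5 = 0.33 × 0.94 × 0.59 = 0.1830 m³/s
w_6 = (3.58 − 2.79)/2 = 0.395 m; q_6 = 0.20 × 0.40 × 0.395 = 0.03160 m³/s
Stations 1, 7 contribute zero (depth or velocity is 0).
Q = Σ qᵢ = 0.8357 m³/s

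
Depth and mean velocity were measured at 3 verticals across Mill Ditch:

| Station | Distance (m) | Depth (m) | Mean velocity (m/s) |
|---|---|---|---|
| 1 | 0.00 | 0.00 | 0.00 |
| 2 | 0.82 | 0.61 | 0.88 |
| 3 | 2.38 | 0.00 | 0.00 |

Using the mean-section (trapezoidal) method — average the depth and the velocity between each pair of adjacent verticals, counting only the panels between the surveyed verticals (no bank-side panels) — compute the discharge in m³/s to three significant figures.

Panel 1-2: Δb = 0.82 m, d̄ = (0.00+0.61)/2 = 0.305, v̄ = (0.00+0.88)/2 = 0.44 → q = 0.82×0.305×0.44 = 0.1100 m³/s
Panel 2-3: Δb = 1.56 m, d̄ = (0.61+0.00)/2 = 0.305, v̄ = (0.88+0.00)/2 = 0.44 → q = 1.56×0.305×0.44 = 0.2094 m³/s
Q = Σ q = 0.3194 m³/s

0.319 m³/s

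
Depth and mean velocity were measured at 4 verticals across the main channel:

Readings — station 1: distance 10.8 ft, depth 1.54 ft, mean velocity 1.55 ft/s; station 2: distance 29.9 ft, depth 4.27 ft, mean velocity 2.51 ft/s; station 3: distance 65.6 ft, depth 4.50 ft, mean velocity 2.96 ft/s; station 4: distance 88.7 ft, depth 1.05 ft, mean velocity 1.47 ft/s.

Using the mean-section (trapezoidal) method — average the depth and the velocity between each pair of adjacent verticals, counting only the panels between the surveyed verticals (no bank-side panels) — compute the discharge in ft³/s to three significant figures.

683 ft³/s

Panel 1-2: Δb = 19.1 ft, d̄ = (1.54+4.27)/2 = 2.905, v̄ = (1.55+2.51)/2 = 2.03 → q = 19.1×2.905×2.03 = 112.6 ft³/s
Panel 2-3: Δb = 35.7 ft, d̄ = (4.27+4.50)/2 = 4.385, v̄ = (2.51+2.96)/2 = 2.735 → q = 35.7×4.385×2.735 = 428.1 ft³/s
Panel 3-4: Δb = 23.1 ft, d̄ = (4.50+1.05)/2 = 2.775, v̄ = (2.96+1.47)/2 = 2.215 → q = 23.1×2.775×2.215 = 142.0 ft³/s
Q = Σ q = 682.8 ft³/s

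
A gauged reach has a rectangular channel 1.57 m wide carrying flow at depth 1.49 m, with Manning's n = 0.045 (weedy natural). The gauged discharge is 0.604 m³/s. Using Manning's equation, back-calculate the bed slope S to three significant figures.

A = b·y = 1.57 × 1.49 = 2.339 m²
P = b + 2y = 1.57 + 2×1.49 = 4.550 m
R = A/P = 2.339/4.550 = 0.5141 m
S = (Q·n / (1·A·R^(2/3)))² = (0.604×0.045 / (1×2.339×0.6418))² = 0.0003278

0.000328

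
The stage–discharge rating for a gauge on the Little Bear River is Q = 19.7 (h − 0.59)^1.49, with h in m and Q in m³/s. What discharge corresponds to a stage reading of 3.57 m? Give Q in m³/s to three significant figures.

Q = 19.7 × (3.57 − 0.59)^1.49 = 19.7 × 2.98^1.49 = 100.2 m³/s

100 m³/s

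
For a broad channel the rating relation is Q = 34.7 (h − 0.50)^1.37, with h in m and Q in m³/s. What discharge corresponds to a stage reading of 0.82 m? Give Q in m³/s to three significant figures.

Q = 34.7 × (0.82 − 0.50)^1.37 = 34.7 × 0.32^1.37 = 7.284 m³/s

7.28 m³/s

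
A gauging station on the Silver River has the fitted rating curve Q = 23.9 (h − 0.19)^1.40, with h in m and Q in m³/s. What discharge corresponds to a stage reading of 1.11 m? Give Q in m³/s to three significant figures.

Q = 23.9 × (1.11 − 0.19)^1.40 = 23.9 × 0.92^1.40 = 21.27 m³/s

21.3 m³/s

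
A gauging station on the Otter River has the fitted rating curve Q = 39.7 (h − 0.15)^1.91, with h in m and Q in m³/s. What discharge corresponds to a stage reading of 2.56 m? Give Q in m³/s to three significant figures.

213 m³/s

Q = 39.7 × (2.56 − 0.15)^1.91 = 39.7 × 2.41^1.91 = 213.0 m³/s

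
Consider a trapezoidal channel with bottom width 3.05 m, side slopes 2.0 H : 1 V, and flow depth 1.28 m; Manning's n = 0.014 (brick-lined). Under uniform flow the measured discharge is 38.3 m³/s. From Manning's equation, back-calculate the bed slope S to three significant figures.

0.00728

A = (b + z·y)·y = (3.05 + 2.0×1.28)×1.28 = 7.181 m²
P = b + 2y√(1+z²) = 3.05 + 2×1.28×√(1+2.0²) = 8.774 m
R = A/P = 7.181/8.774 = 0.8184 m
S = (Q·n / (1·A·R^(2/3)))² = (38.3×0.014 / (1×7.181×0.8749))² = 0.007284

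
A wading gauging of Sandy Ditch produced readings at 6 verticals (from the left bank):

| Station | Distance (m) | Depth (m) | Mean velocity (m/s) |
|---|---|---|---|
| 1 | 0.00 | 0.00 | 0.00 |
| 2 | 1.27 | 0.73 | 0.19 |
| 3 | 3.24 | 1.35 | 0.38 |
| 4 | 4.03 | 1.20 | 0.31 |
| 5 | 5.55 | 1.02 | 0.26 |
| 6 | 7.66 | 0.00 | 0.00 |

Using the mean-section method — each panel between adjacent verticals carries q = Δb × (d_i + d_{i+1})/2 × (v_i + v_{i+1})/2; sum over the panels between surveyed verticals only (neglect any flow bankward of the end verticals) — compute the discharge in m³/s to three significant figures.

1.60 m³/s

Panel 1-2: Δb = 1.27 m, d̄ = (0.00+0.73)/2 = 0.365, v̄ = (0.00+0.19)/2 = 0.095 → q = 1.27×0.365×0.095 = 0.04404 m³/s
Panel 2-3: Δb = 1.97 m, d̄ = (0.73+1.35)/2 = 1.04, v̄ = (0.19+0.38)/2 = 0.285 → q = 1.97×1.04×0.285 = 0.5839 m³/s
Panel 3-4: Δb = 0.79 m, d̄ = (1.35+1.20)/2 = 1.275, v̄ = (0.38+0.31)/2 = 0.345 → q = 0.79×1.275×0.345 = 0.3475 m³/s
Panel 4-5: Δb = 1.52 m, d̄ = (1.20+1.02)/2 = 1.11, v̄ = (0.31+0.26)/2 = 0.285 → q = 1.52×1.11×0.285 = 0.4809 m³/s
Panel 5-6: Δb = 2.11 m, d̄ = (1.02+0.00)/2 = 0.51, v̄ = (0.26+0.00)/2 = 0.13 → q = 2.11×0.51×0.13 = 0.1399 m³/s
Q = Σ q = 1.596 m³/s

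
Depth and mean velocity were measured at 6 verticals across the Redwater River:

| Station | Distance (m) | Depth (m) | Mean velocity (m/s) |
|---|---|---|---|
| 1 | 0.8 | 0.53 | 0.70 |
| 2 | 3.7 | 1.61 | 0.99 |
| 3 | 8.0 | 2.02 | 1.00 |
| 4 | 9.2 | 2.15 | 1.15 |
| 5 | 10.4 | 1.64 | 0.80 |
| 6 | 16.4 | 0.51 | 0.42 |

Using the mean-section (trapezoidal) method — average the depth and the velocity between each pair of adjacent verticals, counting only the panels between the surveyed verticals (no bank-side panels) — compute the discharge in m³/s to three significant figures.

19.2 m³/s

Panel 1-2: Δb = 2.9 m, d̄ = (0.53+1.61)/2 = 1.07, v̄ = (0.70+0.99)/2 = 0.845 → q = 2.9×1.07×0.845 = 2.622 m³/s
Panel 2-3: Δb = 4.3 m, d̄ = (1.61+2.02)/2 = 1.815, v̄ = (0.99+1.00)/2 = 0.995 → q = 4.3×1.815×0.995 = 7.765 m³/s
Panel 3-4: Δb = 1.2 m, d̄ = (2.02+2.15)/2 = 2.085, v̄ = (1.00+1.15)/2 = 1.075 → q = 1.2×2.085×1.075 = 2.690 m³/s
Panel 4-5: Δb = 1.2 m, d̄ = (2.15+1.64)/2 = 1.895, v̄ = (1.15+0.80)/2 = 0.975 → q = 1.2×1.895×0.975 = 2.217 m³/s
Panel 5-6: Δb = 6 m, d̄ = (1.64+0.51)/2 = 1.075, v̄ = (0.80+0.42)/2 = 0.61 → q = 6×1.075×0.61 = 3.935 m³/s
Q = Σ q = 19.23 m³/s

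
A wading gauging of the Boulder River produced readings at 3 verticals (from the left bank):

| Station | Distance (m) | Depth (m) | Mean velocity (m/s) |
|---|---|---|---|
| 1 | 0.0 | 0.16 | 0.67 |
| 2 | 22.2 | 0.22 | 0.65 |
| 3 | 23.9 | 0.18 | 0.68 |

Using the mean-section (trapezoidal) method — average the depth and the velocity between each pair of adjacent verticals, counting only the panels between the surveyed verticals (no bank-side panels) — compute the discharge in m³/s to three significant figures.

3.01 m³/s

Panel 1-2: Δb = 22.2 m, d̄ = (0.16+0.22)/2 = 0.19, v̄ = (0.67+0.65)/2 = 0.66 → q = 22.2×0.19×0.66 = 2.784 m³/s
Panel 2-3: Δb = 1.7 m, d̄ = (0.22+0.18)/2 = 0.2, v̄ = (0.65+0.68)/2 = 0.665 → q = 1.7×0.2×0.665 = 0.2261 m³/s
Q = Σ q = 3.010 m³/s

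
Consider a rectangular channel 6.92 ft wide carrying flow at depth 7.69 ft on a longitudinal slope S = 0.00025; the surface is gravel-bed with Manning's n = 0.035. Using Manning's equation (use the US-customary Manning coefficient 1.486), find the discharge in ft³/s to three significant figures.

63.8 ft³/s

A = b·y = 6.92 × 7.69 = 53.21 ft²
P = b + 2y = 6.92 + 2×7.69 = 22.30 ft
R = A/P = 53.21/22.30 = 2.386 ft
Q = (1.486/n)·A·R^(2/3)·S^(1/2) = (1.486/0.035) × 53.21 × 2.386^(2/3) × 0.00025^(1/2) = 63.79 ft³/s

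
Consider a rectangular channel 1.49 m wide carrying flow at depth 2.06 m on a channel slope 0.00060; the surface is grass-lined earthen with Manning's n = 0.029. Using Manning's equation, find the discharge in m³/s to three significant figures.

A = b·y = 1.49 × 2.06 = 3.069 m²
P = b + 2y = 1.49 + 2×2.06 = 5.610 m
R = A/P = 3.069/5.610 = 0.5471 m
Q = (1/n)·A·R^(2/3)·S^(1/2) = (1/0.029) × 3.069 × 0.5471^(2/3) × 0.00060^(1/2) = 1.734 m³/s

1.73 m³/s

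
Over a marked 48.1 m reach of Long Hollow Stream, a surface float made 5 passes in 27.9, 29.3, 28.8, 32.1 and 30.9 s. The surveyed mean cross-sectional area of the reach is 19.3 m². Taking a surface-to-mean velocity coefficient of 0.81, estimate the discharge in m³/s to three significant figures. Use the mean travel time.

25.2 m³/s

t̄ = (27.9 + 29.3 + 28.8 + 32.1 + 30.9) / 5 = 29.8 s
v_surface = L / t̄ = 48.1 / 29.8 = 1.614 m/s
v_mean = 0.81 × 1.614 = 1.307 m/s
Q = A × v_mean = 19.3 × 1.307 = 25.23 m³/s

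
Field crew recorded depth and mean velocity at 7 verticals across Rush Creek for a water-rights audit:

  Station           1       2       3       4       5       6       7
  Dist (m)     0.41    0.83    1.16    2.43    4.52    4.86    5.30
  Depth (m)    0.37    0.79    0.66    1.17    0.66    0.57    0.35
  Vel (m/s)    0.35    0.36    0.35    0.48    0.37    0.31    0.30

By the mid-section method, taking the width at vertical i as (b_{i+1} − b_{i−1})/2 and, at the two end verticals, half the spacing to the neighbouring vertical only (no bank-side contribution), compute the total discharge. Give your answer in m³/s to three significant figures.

1.65 m³/s

w_1 = (0.83 − 0.41)/2 = 0.21 m; q_1 = 0.35 × 0.37 × 0.21 = 0.02720 m³/s
w_2 = (1.16 − 0.41)/2 = 0.375 m; q_2 = 0.36 × 0.79 × 0.375 = 0.1067 m³/s
w_3 = (2.43 − 0.83)/2 = 0.8 m; q_3 = 0.35 × 0.66 × 0.8 = 0.1848 m³/s
w_4 = (4.52 − 1.16)/2 = 1.68 m; q_4 = 0.48 × 1.17 × 1.68 = 0.9435 m³/s
w_5 = (4.86 − 2.43)/2 = 1.215 m; q_5 = 0.37 × 0.66 × 1.215 = 0.2967 m³/s
w_6 = (5.30 − 4.52)/2 = 0.39 m; q_6 = 0.31 × 0.57 × 0.39 = 0.06891 m³/s
w_7 = (5.30 − 4.86)/2 = 0.22 m; q_7 = 0.30 × 0.35 × 0.22 = 0.02310 m³/s
Q = Σ qᵢ = 1.651 m³/s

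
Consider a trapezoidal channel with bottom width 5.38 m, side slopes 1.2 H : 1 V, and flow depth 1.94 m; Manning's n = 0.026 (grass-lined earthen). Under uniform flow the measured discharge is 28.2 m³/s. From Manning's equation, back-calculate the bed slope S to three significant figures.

0.00168

A = (b + z·y)·y = (5.38 + 1.2×1.94)×1.94 = 14.95 m²
P = b + 2y√(1+z²) = 5.38 + 2×1.94×√(1+1.2²) = 11.44 m
R = A/P = 14.95/11.44 = 1.307 m
S = (Q·n / (1·A·R^(2/3)))² = (28.2×0.026 / (1×14.95×1.195))² = 0.001682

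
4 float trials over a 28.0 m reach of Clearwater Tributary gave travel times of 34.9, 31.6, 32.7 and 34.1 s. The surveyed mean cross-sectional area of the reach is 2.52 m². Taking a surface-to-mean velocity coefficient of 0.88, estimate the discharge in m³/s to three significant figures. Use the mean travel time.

t̄ = (34.9 + 31.6 + 32.7 + 34.1) / 4 = 33.325 s
v_surface = L / t̄ = 28.0 / 33.325 = 0.8402 m/s
v_mean = 0.88 × 0.8402 = 0.7394 m/s
Q = A × v_mean = 2.52 × 0.7394 = 1.863 m³/s

1.86 m³/s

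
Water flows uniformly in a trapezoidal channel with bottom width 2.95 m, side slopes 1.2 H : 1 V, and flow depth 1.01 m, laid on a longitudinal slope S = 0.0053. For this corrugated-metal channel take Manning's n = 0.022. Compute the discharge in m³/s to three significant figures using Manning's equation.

10.8 m³/s

A = (b + z·y)·y = (2.95 + 1.2×1.01)×1.01 = 4.204 m²
P = b + 2y√(1+z²) = 2.95 + 2×1.01×√(1+1.2²) = 6.105 m
R = A/P = 4.204/6.105 = 0.6885 m
Q = (1/n)·A·R^(2/3)·S^(1/2) = (1/0.022) × 4.204 × 0.6885^(2/3) × 0.0053^(1/2) = 10.85 m³/s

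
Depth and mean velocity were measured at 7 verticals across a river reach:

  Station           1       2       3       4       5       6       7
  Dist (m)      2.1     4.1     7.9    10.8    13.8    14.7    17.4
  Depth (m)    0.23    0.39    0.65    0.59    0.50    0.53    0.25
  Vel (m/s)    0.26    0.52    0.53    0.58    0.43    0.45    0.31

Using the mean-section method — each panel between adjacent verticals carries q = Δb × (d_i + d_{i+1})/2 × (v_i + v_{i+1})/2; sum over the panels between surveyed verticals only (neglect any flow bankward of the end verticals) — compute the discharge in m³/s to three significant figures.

Panel 1-2: Δb = 2 m, d̄ = (0.23+0.39)/2 = 0.31, v̄ = (0.26+0.52)/2 = 0.39 → q = 2×0.31×0.39 = 0.2418 m³/s
Panel 2-3: Δb = 3.8 m, d̄ = (0.39+0.65)/2 = 0.52, v̄ = (0.52+0.53)/2 = 0.525 → q = 3.8×0.52×0.525 = 1.037 m³/s
Panel 3-4: Δb = 2.9 m, d̄ = (0.65+0.59)/2 = 0.62, v̄ = (0.53+0.58)/2 = 0.555 → q = 2.9×0.62×0.555 = 0.9979 m³/s
Panel 4-5: Δb = 3 m, d̄ = (0.59+0.50)/2 = 0.545, v̄ = (0.58+0.43)/2 = 0.505 → q = 3×0.545×0.505 = 0.8257 m³/s
Panel 5-6: Δb = 0.9 m, d̄ = (0.50+0.53)/2 = 0.515, v̄ = (0.43+0.45)/2 = 0.44 → q = 0.9×0.515×0.44 = 0.2039 m³/s
Panel 6-7: Δb = 2.7 m, d̄ = (0.53+0.25)/2 = 0.39, v̄ = (0.45+0.31)/2 = 0.38 → q = 2.7×0.39×0.38 = 0.4001 m³/s
Q = Σ q = 3.707 m³/s

3.71 m³/s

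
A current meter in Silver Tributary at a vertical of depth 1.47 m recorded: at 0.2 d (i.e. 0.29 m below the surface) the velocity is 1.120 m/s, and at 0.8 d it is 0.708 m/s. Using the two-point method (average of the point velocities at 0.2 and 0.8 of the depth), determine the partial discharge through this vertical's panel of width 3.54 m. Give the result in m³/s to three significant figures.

v̄ = (1.120 + 0.708) / 2 = 0.9140 m/s
q = v̄ × d × w = 0.9140 × 1.47 × 3.54 = 4.756 m³/s

4.76 m³/s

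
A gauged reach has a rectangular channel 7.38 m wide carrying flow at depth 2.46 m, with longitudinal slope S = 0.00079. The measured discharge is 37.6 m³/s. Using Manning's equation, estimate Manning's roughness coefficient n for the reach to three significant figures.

0.0176

A = b·y = 7.38 × 2.46 = 18.15 m²
P = b + 2y = 7.38 + 2×2.46 = 12.30 m
R = A/P = 18.15/12.30 = 1.476 m
n = (1/Q)·A·R^(2/3)·S^(1/2) = (1/37.6) × 18.15 × 1.296 × 0.02811 = 0.01759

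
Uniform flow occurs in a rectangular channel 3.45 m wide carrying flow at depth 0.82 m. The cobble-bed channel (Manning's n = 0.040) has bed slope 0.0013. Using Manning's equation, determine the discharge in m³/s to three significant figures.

A = b·y = 3.45 × 0.82 = 2.829 m²
P = b + 2y = 3.45 + 2×0.82 = 5.090 m
R = A/P = 2.829/5.090 = 0.5558 m
Q = (1/n)·A·R^(2/3)·S^(1/2) = (1/0.040) × 2.829 × 0.5558^(2/3) × 0.0013^(1/2) = 1.724 m³/s

1.72 m³/s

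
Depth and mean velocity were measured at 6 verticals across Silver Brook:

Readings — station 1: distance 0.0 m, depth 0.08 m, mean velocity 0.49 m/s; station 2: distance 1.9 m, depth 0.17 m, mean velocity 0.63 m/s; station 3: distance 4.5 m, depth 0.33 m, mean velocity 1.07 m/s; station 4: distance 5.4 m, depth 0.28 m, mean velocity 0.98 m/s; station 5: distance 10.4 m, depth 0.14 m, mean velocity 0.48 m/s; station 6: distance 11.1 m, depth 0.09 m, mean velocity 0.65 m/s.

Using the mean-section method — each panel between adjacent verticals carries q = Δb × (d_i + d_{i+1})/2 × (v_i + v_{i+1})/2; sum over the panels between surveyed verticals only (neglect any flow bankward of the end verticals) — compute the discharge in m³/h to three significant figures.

Panel 1-2: Δb = 1.9 m, d̄ = (0.08+0.17)/2 = 0.125, v̄ = (0.49+0.63)/2 = 0.56 → q = 1.9×0.125×0.56 = 0.1330 m³/s
Panel 2-3: Δb = 2.6 m, d̄ = (0.17+0.33)/2 = 0.25, v̄ = (0.63+1.07)/2 = 0.85 → q = 2.6×0.25×0.85 = 0.5525 m³/s
Panel 3-4: Δb = 0.9 m, d̄ = (0.33+0.28)/2 = 0.305, v̄ = (1.07+0.98)/2 = 1.025 → q = 0.9×0.305×1.025 = 0.2814 m³/s
Panel 4-5: Δb = 5 m, d̄ = (0.28+0.14)/2 = 0.21, v̄ = (0.98+0.48)/2 = 0.73 → q = 5×0.21×0.73 = 0.7665 m³/s
Panel 5-6: Δb = 0.7 m, d̄ = (0.14+0.09)/2 = 0.115, v̄ = (0.48+0.65)/2 = 0.565 → q = 0.7×0.115×0.565 = 0.04548 m³/s
Q = Σ q = 1.779 m³/s
= 1.779 × 3600 = 6404 m³/h

6400 m³/h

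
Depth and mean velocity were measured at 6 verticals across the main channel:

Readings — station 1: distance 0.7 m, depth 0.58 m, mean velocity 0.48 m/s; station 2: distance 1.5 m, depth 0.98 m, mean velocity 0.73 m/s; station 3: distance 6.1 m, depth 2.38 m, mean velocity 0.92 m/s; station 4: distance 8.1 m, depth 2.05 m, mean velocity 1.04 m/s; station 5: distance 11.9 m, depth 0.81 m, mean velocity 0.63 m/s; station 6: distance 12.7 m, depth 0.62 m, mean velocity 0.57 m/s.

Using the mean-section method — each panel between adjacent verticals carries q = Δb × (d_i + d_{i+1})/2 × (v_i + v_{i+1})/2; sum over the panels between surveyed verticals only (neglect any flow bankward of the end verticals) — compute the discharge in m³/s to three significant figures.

Panel 1-2: Δb = 0.8 m, d̄ = (0.58+0.98)/2 = 0.78, v̄ = (0.48+0.73)/2 = 0.605 → q = 0.8×0.78×0.605 = 0.3775 m³/s
Panel 2-3: Δb = 4.6 m, d̄ = (0.98+2.38)/2 = 1.68, v̄ = (0.73+0.92)/2 = 0.825 → q = 4.6×1.68×0.825 = 6.376 m³/s
Panel 3-4: Δb = 2 m, d̄ = (2.38+2.05)/2 = 2.215, v̄ = (0.92+1.04)/2 = 0.98 → q = 2×2.215×0.98 = 4.341 m³/s
Panel 4-5: Δb = 3.8 m, d̄ = (2.05+0.81)/2 = 1.43, v̄ = (1.04+0.63)/2 = 0.835 → q = 3.8×1.43×0.835 = 4.537 m³/s
Panel 5-6: Δb = 0.8 m, d̄ = (0.81+0.62)/2 = 0.715, v̄ = (0.63+0.57)/2 = 0.6 → q = 0.8×0.715×0.6 = 0.3432 m³/s
Q = Σ q = 15.98 m³/s

16.0 m³/s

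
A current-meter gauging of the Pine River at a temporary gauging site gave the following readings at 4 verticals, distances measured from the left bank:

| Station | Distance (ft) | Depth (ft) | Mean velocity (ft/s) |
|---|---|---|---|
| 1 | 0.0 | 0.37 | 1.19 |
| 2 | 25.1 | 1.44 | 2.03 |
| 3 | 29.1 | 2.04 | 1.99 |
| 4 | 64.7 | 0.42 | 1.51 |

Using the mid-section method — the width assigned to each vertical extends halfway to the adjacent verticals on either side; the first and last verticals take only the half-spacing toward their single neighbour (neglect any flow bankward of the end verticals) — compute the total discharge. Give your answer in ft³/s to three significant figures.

w_1 = (25.1 − 0.0)/2 = 12.55 ft; q_1 = 1.19 × 0.37 × 12.55 = 5.526 ft³/s
w_2 = (29.1 − 0.0)/2 = 14.55 ft; q_2 = 2.03 × 1.44 × 14.55 = 42.53 ft³/s
w_3 = (64.7 − 25.1)/2 = 19.8 ft; q_3 = 1.99 × 2.04 × 19.8 = 80.38 ft³/s
w_4 = (64.7 − 29.1)/2 = 17.8 ft; q_4 = 1.51 × 0.42 × 17.8 = 11.29 ft³/s
Q = Σ qᵢ = 139.7 ft³/s

140 ft³/s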